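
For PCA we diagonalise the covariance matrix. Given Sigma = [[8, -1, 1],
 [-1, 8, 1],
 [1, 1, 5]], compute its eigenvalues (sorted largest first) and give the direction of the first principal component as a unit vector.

Step 1 — characteristic polynomial p(λ) = det(λI - Sigma) = λ³ - tr·λ² + c_1·λ - det, where tr = trace, c_1 = sum of the principal 2×2 minors, det = det(Sigma):
  tr = 8 + 8 + 5 = 21,
  c_1 = (8·8 - (-1)²) + (8·5 - (1)²) + (8·5 - (1)²) = 63 + 39 + 39 = 141,
  det = 8·(8·5 - (1)²) - (-1)·((-1)·5 - (1)·(1)) + (1)·((-1)·(1) - 8·(1)) = 8·(39) - (-1)·(-6) + (1)·(-9) = 297.
  So p(λ) = λ³ - 21λ² + 141λ - 297.
Step 2 — look for an integer root (rational root theorem: any rational root is an integer divisor of 297). Testing λ = 9:
  p(9) = 729 - 1701 + 1269 - 297 = 0  ✓
  Dividing out (λ - 9): p(λ) = (λ - 9)(λ² - 12λ + 33).
Step 3 — remaining eigenvalues from the quadratic λ² - 12λ + 33 = 0:
  Δ = 12² - 4·33 = 144 - 132 = 12,  λ = (12 ± √12)/2 = (12 ± 3.4641)/2 ≈ 7.7321 or 4.2679.
  Sorted: λ_1 = 9,  λ_2 = 7.7321,  λ_3 = 4.2679  (check: sum = 21 = tr ✓).

Step 4 — unit eigenvector for λ_1 = 9: v spans the null space of (Sigma - λ_1 I), whose rows are
  r_1 = (-1, -1, 1),  r_2 = (-1, -1, 1),  r_3 = (1, 1, -4).
  v is orthogonal to every row, so take v ∝ r_1 × r_3 = ((-1)·(-4) - (1)·(1), (1)·(1) - (-1)·(-4), (-1)·(1) - (-1)·(1)) = (3, -3, 0).
  Rescale (divide by 3): u = (1, -1, 0).
  ||u|| = √((1)² + (-1)² + (0)²) = √(2) ≈ 1.4142,  v_1 = u/||u|| ≈ (0.7071, -0.7071, 0) (||v_1|| = 1).

λ_1 = 9,  λ_2 = 7.7321,  λ_3 = 4.2679;  v_1 ≈ (0.7071, -0.7071, 0)


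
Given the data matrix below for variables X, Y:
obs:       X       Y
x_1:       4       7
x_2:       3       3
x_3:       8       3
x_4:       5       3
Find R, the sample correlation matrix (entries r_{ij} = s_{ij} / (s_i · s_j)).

Step 1 — column means:
  mean(X) = (4 + 3 + 8 + 5) / 4 = 20/4 = 5
  mean(Y) = (7 + 3 + 3 + 3) / 4 = 16/4 = 4

Step 2 — sample variances and covariances s[i,j] = (1/(n-1)) · Σ_k (x_{k,i} - mean_i) · (x_{k,j} - mean_j), with n-1 = 3:
  s[X,X] = ((-1)·(-1) + (-2)·(-2) + (3)·(3) + (0)·(0)) / 3 = 14/3 = 4.6667
  s[X,Y] = ((-1)·(3) + (-2)·(-1) + (3)·(-1) + (0)·(-1)) / 3 = -4/3 = -1.3333
  s[Y,Y] = ((3)·(3) + (-1)·(-1) + (-1)·(-1) + (-1)·(-1)) / 3 = 12/3 = 4
  Sample standard deviations s_i = √(s[i,i]):
  s(X) = √(4.6667) = 2.1602
  s(Y) = √(4) = 2

Step 3 — r_{ij} = s_{ij} / (s_i · s_j):
  r[X,X] = 1 (diagonal).
  r[X,Y] = -1.3333 / (2.1602 · 2) = -1.3333 / 4.3205 = -0.3086
  r[Y,Y] = 1 (diagonal).

R is symmetric with unit diagonal. Assembling:

R = [[1, -0.3086],
 [-0.3086, 1]]


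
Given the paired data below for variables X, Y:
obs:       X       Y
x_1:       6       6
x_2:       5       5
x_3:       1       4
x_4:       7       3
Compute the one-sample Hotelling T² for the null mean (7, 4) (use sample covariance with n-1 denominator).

Step 1 — sample mean vector:
  mean(X) = (6 + 5 + 1 + 7) / 4 = 19/4 = 4.75
  mean(Y) = (6 + 5 + 4 + 3) / 4 = 18/4 = 4.5
  x̄ = (4.75, 4.5),  deviation x̄ - mu_0 = (4.75, 4.5) - (7, 4) = (-2.25, 0.5).

Step 2 — sample covariance matrix, S[i,j] = (1/(n-1)) · Σ_k (x_{k,i} - mean_i) · (x_{k,j} - mean_j), divisor n-1 = 3:
  S[X,X] = ((1.25)·(1.25) + (0.25)·(0.25) + (-3.75)·(-3.75) + (2.25)·(2.25)) / 3 = 20.75/3 = 6.9167
  S[X,Y] = ((1.25)·(1.5) + (0.25)·(0.5) + (-3.75)·(-0.5) + (2.25)·(-1.5)) / 3 = 0.5/3 = 0.1667
  S[Y,Y] = ((1.5)·(1.5) + (0.5)·(0.5) + (-0.5)·(-0.5) + (-1.5)·(-1.5)) / 3 = 5/3 = 1.6667
  S = [[6.9167, 0.1667],
 [0.1667, 1.6667]].

Step 3 — invert S. det(S) = 6.9167·1.6667 - (0.1667)² = 11.5.
  S^{-1} = (1/det) · [[d, -b], [-b, a]] = [[0.1449, -0.0145],
 [-0.0145, 0.6014]].

Step 4 — quadratic form (x̄ - mu_0)^T · S^{-1} · (x̄ - mu_0):
  S^{-1} · (x̄ - mu_0) = (-0.3333, 0.3333),
  (x̄ - mu_0)^T · [...] = (-2.25)·(-0.3333) + (0.5)·(0.3333) = 0.9167.

Step 5 — scale by n: T² = 4 · 0.9167 = 3.6667.

T² ≈ 3.6667


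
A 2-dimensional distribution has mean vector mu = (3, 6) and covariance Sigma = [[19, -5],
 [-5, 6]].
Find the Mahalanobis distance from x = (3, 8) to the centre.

Step 1 — centre the observation: (x - mu) = (0, 2).

Step 2 — invert Sigma. det(Sigma) = 19·6 - (-5)² = 89.
  Sigma^{-1} = (1/det) · [[d, -b], [-b, a]] = [[0.0674, 0.0562],
 [0.0562, 0.2135]].

Step 3 — form the quadratic (x - mu)^T · Sigma^{-1} · (x - mu):
  Sigma^{-1} · (x - mu) = (0.1124, 0.427).
  (x - mu)^T · [Sigma^{-1} · (x - mu)] = (0)·(0.1124) + (2)·(0.427) = 0.8539.

Step 4 — take square root: d = √(0.8539) ≈ 0.9241.

d(x, mu) = √(0.8539) ≈ 0.9241


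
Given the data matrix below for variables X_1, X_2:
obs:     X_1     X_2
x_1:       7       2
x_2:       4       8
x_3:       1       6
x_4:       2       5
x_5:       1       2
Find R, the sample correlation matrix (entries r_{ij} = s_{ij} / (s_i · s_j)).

Step 1 — column means:
  mean(X_1) = (7 + 4 + 1 + 2 + 1) / 5 = 15/5 = 3
  mean(X_2) = (2 + 8 + 6 + 5 + 2) / 5 = 23/5 = 4.6

Step 2 — sample variances and covariances s[i,j] = (1/(n-1)) · Σ_k (x_{k,i} - mean_i) · (x_{k,j} - mean_j), with n-1 = 4:
  s[X_1,X_1] = ((4)·(4) + (1)·(1) + (-2)·(-2) + (-1)·(-1) + (-2)·(-2)) / 4 = 26/4 = 6.5
  s[X_1,X_2] = ((4)·(-2.6) + (1)·(3.4) + (-2)·(1.4) + (-1)·(0.4) + (-2)·(-2.6)) / 4 = -5/4 = -1.25
  s[X_2,X_2] = ((-2.6)·(-2.6) + (3.4)·(3.4) + (1.4)·(1.4) + (0.4)·(0.4) + (-2.6)·(-2.6)) / 4 = 27.2/4 = 6.8
  Sample standard deviations s_i = √(s[i,i]):
  s(X_1) = √(6.5) = 2.5495
  s(X_2) = √(6.8) = 2.6077

Step 3 — r_{ij} = s_{ij} / (s_i · s_j):
  r[X_1,X_1] = 1 (diagonal).
  r[X_1,X_2] = -1.25 / (2.5495 · 2.6077) = -1.25 / 6.6483 = -0.188
  r[X_2,X_2] = 1 (diagonal).

R is symmetric with unit diagonal. Assembling:

R = [[1, -0.188],
 [-0.188, 1]]


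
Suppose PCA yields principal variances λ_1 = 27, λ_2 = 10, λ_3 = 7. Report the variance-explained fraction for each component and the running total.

Step 1 — total variance = trace(Sigma) = Σ λ_i = 27 + 10 + 7 = 44.

Step 2 — fraction explained by component i = λ_i / Σ λ:
  PC1: 27/44 = 0.6136
  PC2: 10/44 = 0.2273
  PC3: 7/44 = 0.1591

Step 3 — cumulative fraction after k components = (λ_1 + ... + λ_k) / Σ λ:
  k = 1: 27/44 = 0.6136
  k = 2: (27 + 10)/44 = 37/44 = 0.8409
  k = 3: (27 + 10 + 7)/44 = 44/44 = 1

Summary (fraction, with percent):

explained: PC1 0.6136 (61.36%), PC2 0.2273 (22.73%), PC3 0.1591 (15.91%);  cumulative: 0.6136, 0.8409, 1


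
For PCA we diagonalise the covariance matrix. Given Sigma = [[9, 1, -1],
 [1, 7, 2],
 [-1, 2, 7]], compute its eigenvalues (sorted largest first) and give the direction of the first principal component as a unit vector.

Step 1 — characteristic polynomial p(λ) = det(λI - Sigma) = λ³ - tr·λ² + c_1·λ - det, where tr = trace, c_1 = sum of the principal 2×2 minors, det = det(Sigma):
  tr = 9 + 7 + 7 = 23,
  c_1 = (9·7 - (1)²) + (9·7 - (-1)²) + (7·7 - (2)²) = 62 + 62 + 45 = 169,
  det = 9·(7·7 - (2)²) - (1)·((1)·7 - (2)·(-1)) + (-1)·((1)·(2) - 7·(-1)) = 9·(45) - (1)·(9) + (-1)·(9) = 387.
  So p(λ) = λ³ - 23λ² + 169λ - 387.
Step 2 — look for an integer root (rational root theorem: any rational root is an integer divisor of 387). Testing λ = 9:
  p(9) = 729 - 1863 + 1521 - 387 = 0  ✓
  Dividing out (λ - 9): p(λ) = (λ - 9)(λ² - 14λ + 43).
Step 3 — remaining eigenvalues from the quadratic λ² - 14λ + 43 = 0:
  Δ = 14² - 4·43 = 196 - 172 = 24,  λ = (14 ± √24)/2 = (14 ± 4.899)/2 ≈ 9.4495 or 4.5505.
  Sorted: λ_1 = 9.4495,  λ_2 = 9,  λ_3 = 4.5505  (check: sum = 23 = tr ✓).

Step 4 — unit eigenvector for λ_1 ≈ 9.4495: v spans the null space of (Sigma - λ_1 I), whose rows are
  r_1 = (-0.4495, 1, -1),  r_2 = (1, -2.4495, 2),  r_3 = (-1, 2, -2.4495).
  v is orthogonal to every row, so take v ∝ r_1 × r_2 = ((1)·(2) - (-1)·(-2.4495), (-1)·(1) - (-0.4495)·(2), (-0.4495)·(-2.4495) - (1)·(1)) ≈ (-0.4495, -0.101, 0.101).
  Rescale (multiply by -1 so the first nonzero entry is positive): u = (0.4495, 0.101, -0.101).
  ||u|| = √((0.4495)² + (0.101)² + (-0.101)²) = √(0.2225) ≈ 0.4716,  v_1 = u/||u|| ≈ (0.953, 0.2142, -0.2142) (||v_1|| = 1).

λ_1 = 9.4495,  λ_2 = 9,  λ_3 = 4.5505;  v_1 ≈ (0.953, 0.2142, -0.2142)


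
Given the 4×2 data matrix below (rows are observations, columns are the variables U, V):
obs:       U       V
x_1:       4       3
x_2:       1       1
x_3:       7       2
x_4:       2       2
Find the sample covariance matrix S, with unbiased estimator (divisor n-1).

Step 1 — column means:
  mean(U) = (4 + 1 + 7 + 2) / 4 = 14/4 = 3.5
  mean(V) = (3 + 1 + 2 + 2) / 4 = 8/4 = 2

Step 2 — sample covariance S[i,j] = (1/(n-1)) · Σ_k (x_{k,i} - mean_i) · (x_{k,j} - mean_j), with n-1 = 3.
  S[U,U] = ((0.5)·(0.5) + (-2.5)·(-2.5) + (3.5)·(3.5) + (-1.5)·(-1.5)) / 3 = 21/3 = 7
  S[U,V] = ((0.5)·(1) + (-2.5)·(-1) + (3.5)·(0) + (-1.5)·(0)) / 3 = 3/3 = 1
  S[V,V] = ((1)·(1) + (-1)·(-1) + (0)·(0) + (0)·(0)) / 3 = 2/3 = 0.6667

S is symmetric (S[j,i] = S[i,j]). Assembling:

S = [[7, 1],
 [1, 0.6667]]


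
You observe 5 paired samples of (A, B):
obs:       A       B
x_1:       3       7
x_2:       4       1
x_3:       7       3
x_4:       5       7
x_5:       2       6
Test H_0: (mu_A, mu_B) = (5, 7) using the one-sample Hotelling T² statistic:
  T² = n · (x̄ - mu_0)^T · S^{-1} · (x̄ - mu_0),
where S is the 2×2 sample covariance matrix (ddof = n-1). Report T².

Step 1 — sample mean vector:
  mean(A) = (3 + 4 + 7 + 5 + 2) / 5 = 21/5 = 4.2
  mean(B) = (7 + 1 + 3 + 7 + 6) / 5 = 24/5 = 4.8
  x̄ = (4.2, 4.8),  deviation x̄ - mu_0 = (4.2, 4.8) - (5, 7) = (-0.8, -2.2).

Step 2 — sample covariance matrix, S[i,j] = (1/(n-1)) · Σ_k (x_{k,i} - mean_i) · (x_{k,j} - mean_j), divisor n-1 = 4:
  S[A,A] = ((-1.2)·(-1.2) + (-0.2)·(-0.2) + (2.8)·(2.8) + (0.8)·(0.8) + (-2.2)·(-2.2)) / 4 = 14.8/4 = 3.7
  S[A,B] = ((-1.2)·(2.2) + (-0.2)·(-3.8) + (2.8)·(-1.8) + (0.8)·(2.2) + (-2.2)·(1.2)) / 4 = -7.8/4 = -1.95
  S[B,B] = ((2.2)·(2.2) + (-3.8)·(-3.8) + (-1.8)·(-1.8) + (2.2)·(2.2) + (1.2)·(1.2)) / 4 = 28.8/4 = 7.2
  S = [[3.7, -1.95],
 [-1.95, 7.2]].

Step 3 — invert S. det(S) = 3.7·7.2 - (-1.95)² = 22.8375.
  S^{-1} = (1/det) · [[d, -b], [-b, a]] = [[0.3153, 0.0854],
 [0.0854, 0.162]].

Step 4 — quadratic form (x̄ - mu_0)^T · S^{-1} · (x̄ - mu_0):
  S^{-1} · (x̄ - mu_0) = (-0.4401, -0.4247),
  (x̄ - mu_0)^T · [...] = (-0.8)·(-0.4401) + (-2.2)·(-0.4247) = 1.2865.

Step 5 — scale by n: T² = 5 · 1.2865 = 6.4324.

T² ≈ 6.4324


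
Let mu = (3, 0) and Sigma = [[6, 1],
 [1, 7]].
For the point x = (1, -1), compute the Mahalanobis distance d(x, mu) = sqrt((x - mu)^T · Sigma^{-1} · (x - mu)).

Step 1 — centre the observation: (x - mu) = (-2, -1).

Step 2 — invert Sigma. det(Sigma) = 6·7 - (1)² = 41.
  Sigma^{-1} = (1/det) · [[d, -b], [-b, a]] = [[0.1707, -0.0244],
 [-0.0244, 0.1463]].

Step 3 — form the quadratic (x - mu)^T · Sigma^{-1} · (x - mu):
  Sigma^{-1} · (x - mu) = (-0.3171, -0.0976).
  (x - mu)^T · [Sigma^{-1} · (x - mu)] = (-2)·(-0.3171) + (-1)·(-0.0976) = 0.7317.

Step 4 — take square root: d = √(0.7317) ≈ 0.8554.

d(x, mu) = √(0.7317) ≈ 0.8554


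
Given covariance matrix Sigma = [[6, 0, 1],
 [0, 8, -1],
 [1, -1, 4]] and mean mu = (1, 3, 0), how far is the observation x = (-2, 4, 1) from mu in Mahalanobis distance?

Step 1 — centre the observation: (x - mu) = (-3, 1, 1).

Step 2 — invert Sigma (cofactor / det for 3×3, or solve directly):
  Sigma^{-1} = [[0.1742, -0.0056, -0.0449],
 [-0.0056, 0.1292, 0.0337],
 [-0.0449, 0.0337, 0.2697]].

Step 3 — form the quadratic (x - mu)^T · Sigma^{-1} · (x - mu):
  Sigma^{-1} · (x - mu) = (-0.573, 0.1798, 0.4382).
  (x - mu)^T · [Sigma^{-1} · (x - mu)] = (-3)·(-0.573) + (1)·(0.1798) + (1)·(0.4382) = 2.3371.

Step 4 — take square root: d = √(2.3371) ≈ 1.5288.

d(x, mu) = √(2.3371) ≈ 1.5288


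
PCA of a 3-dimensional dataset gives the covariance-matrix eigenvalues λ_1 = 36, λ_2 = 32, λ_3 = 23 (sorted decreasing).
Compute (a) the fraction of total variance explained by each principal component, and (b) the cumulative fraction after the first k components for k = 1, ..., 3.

Step 1 — total variance = trace(Sigma) = Σ λ_i = 36 + 32 + 23 = 91.

Step 2 — fraction explained by component i = λ_i / Σ λ:
  PC1: 36/91 = 0.3956
  PC2: 32/91 = 0.3516
  PC3: 23/91 = 0.2527

Step 3 — cumulative fraction after k components = (λ_1 + ... + λ_k) / Σ λ:
  k = 1: 36/91 = 0.3956
  k = 2: (36 + 32)/91 = 68/91 = 0.7473
  k = 3: (36 + 32 + 23)/91 = 91/91 = 1

Summary (fraction, with percent):

explained: PC1 0.3956 (39.56%), PC2 0.3516 (35.16%), PC3 0.2527 (25.27%);  cumulative: 0.3956, 0.7473, 1


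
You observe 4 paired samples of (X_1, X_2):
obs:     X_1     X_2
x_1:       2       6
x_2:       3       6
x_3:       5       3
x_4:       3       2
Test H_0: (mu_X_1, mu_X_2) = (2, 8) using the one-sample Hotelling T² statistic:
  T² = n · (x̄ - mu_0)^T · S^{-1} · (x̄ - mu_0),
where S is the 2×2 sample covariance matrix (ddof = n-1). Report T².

Step 1 — sample mean vector:
  mean(X_1) = (2 + 3 + 5 + 3) / 4 = 13/4 = 3.25
  mean(X_2) = (6 + 6 + 3 + 2) / 4 = 17/4 = 4.25
  x̄ = (3.25, 4.25),  deviation x̄ - mu_0 = (3.25, 4.25) - (2, 8) = (1.25, -3.75).

Step 2 — sample covariance matrix, S[i,j] = (1/(n-1)) · Σ_k (x_{k,i} - mean_i) · (x_{k,j} - mean_j), divisor n-1 = 3:
  S[X_1,X_1] = ((-1.25)·(-1.25) + (-0.25)·(-0.25) + (1.75)·(1.75) + (-0.25)·(-0.25)) / 3 = 4.75/3 = 1.5833
  S[X_1,X_2] = ((-1.25)·(1.75) + (-0.25)·(1.75) + (1.75)·(-1.25) + (-0.25)·(-2.25)) / 3 = -4.25/3 = -1.4167
  S[X_2,X_2] = ((1.75)·(1.75) + (1.75)·(1.75) + (-1.25)·(-1.25) + (-2.25)·(-2.25)) / 3 = 12.75/3 = 4.25
  S = [[1.5833, -1.4167],
 [-1.4167, 4.25]].

Step 3 — invert S. det(S) = 1.5833·4.25 - (-1.4167)² = 4.7222.
  S^{-1} = (1/det) · [[d, -b], [-b, a]] = [[0.9, 0.3],
 [0.3, 0.3353]].

Step 4 — quadratic form (x̄ - mu_0)^T · S^{-1} · (x̄ - mu_0):
  S^{-1} · (x̄ - mu_0) = (0, -0.8824),
  (x̄ - mu_0)^T · [...] = (1.25)·(0) + (-3.75)·(-0.8824) = 3.3088.

Step 5 — scale by n: T² = 4 · 3.3088 = 13.2353.

T² ≈ 13.2353


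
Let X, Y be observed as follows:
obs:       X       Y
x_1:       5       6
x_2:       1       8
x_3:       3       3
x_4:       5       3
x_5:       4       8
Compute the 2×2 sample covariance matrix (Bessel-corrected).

Step 1 — column means:
  mean(X) = (5 + 1 + 3 + 5 + 4) / 5 = 18/5 = 3.6
  mean(Y) = (6 + 8 + 3 + 3 + 8) / 5 = 28/5 = 5.6

Step 2 — sample covariance S[i,j] = (1/(n-1)) · Σ_k (x_{k,i} - mean_i) · (x_{k,j} - mean_j), with n-1 = 4.
  S[X,X] = ((1.4)·(1.4) + (-2.6)·(-2.6) + (-0.6)·(-0.6) + (1.4)·(1.4) + (0.4)·(0.4)) / 4 = 11.2/4 = 2.8
  S[X,Y] = ((1.4)·(0.4) + (-2.6)·(2.4) + (-0.6)·(-2.6) + (1.4)·(-2.6) + (0.4)·(2.4)) / 4 = -6.8/4 = -1.7
  S[Y,Y] = ((0.4)·(0.4) + (2.4)·(2.4) + (-2.6)·(-2.6) + (-2.6)·(-2.6) + (2.4)·(2.4)) / 4 = 25.2/4 = 6.3

S is symmetric (S[j,i] = S[i,j]). Assembling:

S = [[2.8, -1.7],
 [-1.7, 6.3]]


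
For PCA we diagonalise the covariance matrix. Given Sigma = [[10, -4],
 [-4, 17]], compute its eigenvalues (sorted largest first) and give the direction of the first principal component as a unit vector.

Step 1 — characteristic polynomial of 2×2 Sigma:
  det(Sigma - λI) = λ² - trace · λ + det = 0.
  trace = 10 + 17 = 27, det = 10·17 - (-4)² = 154.
Step 2 — discriminant:
  Δ = trace² - 4·det = 729 - 616 = 113.
Step 3 — eigenvalues:
  λ = (trace ± √Δ)/2 = (27 ± 10.6301)/2,
  λ_1 = 18.8151,  λ_2 = 8.1849.

Step 4 — unit eigenvector for λ_1: solve (Sigma - λ_1 I)v = 0. First row:
  (10 - 18.8151)·v_x + (-4)·v_y = 0, i.e. (-8.8151)·v_x + (-4)·v_y = 0,
  so v ∝ (b, λ_1 - a) = (-4, 8.8151); multiply by -1 so the first entry is positive: u = (4, -8.8151).
  ||u|| = √((4)² + (-8.8151)²) = √(93.7055) ≈ 9.6802,
  v_1 = u/||u|| ≈ (0.4132, -0.9106) (||v_1|| = 1).

λ_1 = 18.8151,  λ_2 = 8.1849;  v_1 ≈ (0.4132, -0.9106)


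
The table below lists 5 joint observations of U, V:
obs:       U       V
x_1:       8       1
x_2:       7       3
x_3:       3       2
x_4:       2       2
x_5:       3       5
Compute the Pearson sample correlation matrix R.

Step 1 — column means:
  mean(U) = (8 + 7 + 3 + 2 + 3) / 5 = 23/5 = 4.6
  mean(V) = (1 + 3 + 2 + 2 + 5) / 5 = 13/5 = 2.6

Step 2 — sample variances and covariances s[i,j] = (1/(n-1)) · Σ_k (x_{k,i} - mean_i) · (x_{k,j} - mean_j), with n-1 = 4:
  s[U,U] = ((3.4)·(3.4) + (2.4)·(2.4) + (-1.6)·(-1.6) + (-2.6)·(-2.6) + (-1.6)·(-1.6)) / 4 = 29.2/4 = 7.3
  s[U,V] = ((3.4)·(-1.6) + (2.4)·(0.4) + (-1.6)·(-0.6) + (-2.6)·(-0.6) + (-1.6)·(2.4)) / 4 = -5.8/4 = -1.45
  s[V,V] = ((-1.6)·(-1.6) + (0.4)·(0.4) + (-0.6)·(-0.6) + (-0.6)·(-0.6) + (2.4)·(2.4)) / 4 = 9.2/4 = 2.3
  Sample standard deviations s_i = √(s[i,i]):
  s(U) = √(7.3) = 2.7019
  s(V) = √(2.3) = 1.5166

Step 3 — r_{ij} = s_{ij} / (s_i · s_j):
  r[U,U] = 1 (diagonal).
  r[U,V] = -1.45 / (2.7019 · 1.5166) = -1.45 / 4.0976 = -0.3539
  r[V,V] = 1 (diagonal).

R is symmetric with unit diagonal. Assembling:

R = [[1, -0.3539],
 [-0.3539, 1]]


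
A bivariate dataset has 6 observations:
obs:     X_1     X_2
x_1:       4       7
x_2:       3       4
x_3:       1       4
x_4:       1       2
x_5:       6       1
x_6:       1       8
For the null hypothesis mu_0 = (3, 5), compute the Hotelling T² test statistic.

Step 1 — sample mean vector:
  mean(X_1) = (4 + 3 + 1 + 1 + 6 + 1) / 6 = 16/6 = 2.6667
  mean(X_2) = (7 + 4 + 4 + 2 + 1 + 8) / 6 = 26/6 = 4.3333
  x̄ = (2.6667, 4.3333),  deviation x̄ - mu_0 = (2.6667, 4.3333) - (3, 5) = (-0.3333, -0.6667).

Step 2 — sample covariance matrix, S[i,j] = (1/(n-1)) · Σ_k (x_{k,i} - mean_i) · (x_{k,j} - mean_j), divisor n-1 = 5:
  S[X_1,X_1] = ((1.3333)·(1.3333) + (0.3333)·(0.3333) + (-1.6667)·(-1.6667) + (-1.6667)·(-1.6667) + (3.3333)·(3.3333) + (-1.6667)·(-1.6667)) / 5 = 21.3333/5 = 4.2667
  S[X_1,X_2] = ((1.3333)·(2.6667) + (0.3333)·(-0.3333) + (-1.6667)·(-0.3333) + (-1.6667)·(-2.3333) + (3.3333)·(-3.3333) + (-1.6667)·(3.6667)) / 5 = -9.3333/5 = -1.8667
  S[X_2,X_2] = ((2.6667)·(2.6667) + (-0.3333)·(-0.3333) + (-0.3333)·(-0.3333) + (-2.3333)·(-2.3333) + (-3.3333)·(-3.3333) + (3.6667)·(3.6667)) / 5 = 37.3333/5 = 7.4667
  S = [[4.2667, -1.8667],
 [-1.8667, 7.4667]].

Step 3 — invert S. det(S) = 4.2667·7.4667 - (-1.8667)² = 28.3733.
  S^{-1} = (1/det) · [[d, -b], [-b, a]] = [[0.2632, 0.0658],
 [0.0658, 0.1504]].

Step 4 — quadratic form (x̄ - mu_0)^T · S^{-1} · (x̄ - mu_0):
  S^{-1} · (x̄ - mu_0) = (-0.1316, -0.1222),
  (x̄ - mu_0)^T · [...] = (-0.3333)·(-0.1316) + (-0.6667)·(-0.1222) = 0.1253.

Step 5 — scale by n: T² = 6 · 0.1253 = 0.7519.

T² ≈ 0.7519


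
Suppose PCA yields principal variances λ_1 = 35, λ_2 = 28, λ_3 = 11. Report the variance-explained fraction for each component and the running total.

Step 1 — total variance = trace(Sigma) = Σ λ_i = 35 + 28 + 11 = 74.

Step 2 — fraction explained by component i = λ_i / Σ λ:
  PC1: 35/74 = 0.473
  PC2: 28/74 = 0.3784
  PC3: 11/74 = 0.1486

Step 3 — cumulative fraction after k components = (λ_1 + ... + λ_k) / Σ λ:
  k = 1: 35/74 = 0.473
  k = 2: (35 + 28)/74 = 63/74 = 0.8514
  k = 3: (35 + 28 + 11)/74 = 74/74 = 1

Summary (fraction, with percent):

explained: PC1 0.473 (47.3%), PC2 0.3784 (37.84%), PC3 0.1486 (14.86%);  cumulative: 0.473, 0.8514, 1


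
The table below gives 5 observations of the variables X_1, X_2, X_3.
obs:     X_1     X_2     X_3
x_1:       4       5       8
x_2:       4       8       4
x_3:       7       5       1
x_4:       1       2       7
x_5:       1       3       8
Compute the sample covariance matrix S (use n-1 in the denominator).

Step 1 — column means:
  mean(X_1) = (4 + 4 + 7 + 1 + 1) / 5 = 17/5 = 3.4
  mean(X_2) = (5 + 8 + 5 + 2 + 3) / 5 = 23/5 = 4.6
  mean(X_3) = (8 + 4 + 1 + 7 + 8) / 5 = 28/5 = 5.6

Step 2 — sample covariance S[i,j] = (1/(n-1)) · Σ_k (x_{k,i} - mean_i) · (x_{k,j} - mean_j), with n-1 = 4.
  S[X_1,X_1] = ((0.6)·(0.6) + (0.6)·(0.6) + (3.6)·(3.6) + (-2.4)·(-2.4) + (-2.4)·(-2.4)) / 4 = 25.2/4 = 6.3
  S[X_1,X_2] = ((0.6)·(0.4) + (0.6)·(3.4) + (3.6)·(0.4) + (-2.4)·(-2.6) + (-2.4)·(-1.6)) / 4 = 13.8/4 = 3.45
  S[X_1,X_3] = ((0.6)·(2.4) + (0.6)·(-1.6) + (3.6)·(-4.6) + (-2.4)·(1.4) + (-2.4)·(2.4)) / 4 = -25.2/4 = -6.3
  S[X_2,X_2] = ((0.4)·(0.4) + (3.4)·(3.4) + (0.4)·(0.4) + (-2.6)·(-2.6) + (-1.6)·(-1.6)) / 4 = 21.2/4 = 5.3
  S[X_2,X_3] = ((0.4)·(2.4) + (3.4)·(-1.6) + (0.4)·(-4.6) + (-2.6)·(1.4) + (-1.6)·(2.4)) / 4 = -13.8/4 = -3.45
  S[X_3,X_3] = ((2.4)·(2.4) + (-1.6)·(-1.6) + (-4.6)·(-4.6) + (1.4)·(1.4) + (2.4)·(2.4)) / 4 = 37.2/4 = 9.3

S is symmetric (S[j,i] = S[i,j]). Assembling:

S = [[6.3, 3.45, -6.3],
 [3.45, 5.3, -3.45],
 [-6.3, -3.45, 9.3]]


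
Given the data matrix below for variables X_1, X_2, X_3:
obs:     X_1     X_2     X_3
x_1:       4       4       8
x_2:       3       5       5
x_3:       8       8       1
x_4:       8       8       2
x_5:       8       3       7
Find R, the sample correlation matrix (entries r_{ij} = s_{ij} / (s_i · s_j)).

Step 1 — column means:
  mean(X_1) = (4 + 3 + 8 + 8 + 8) / 5 = 31/5 = 6.2
  mean(X_2) = (4 + 5 + 8 + 8 + 3) / 5 = 28/5 = 5.6
  mean(X_3) = (8 + 5 + 1 + 2 + 7) / 5 = 23/5 = 4.6

Step 2 — sample variances and covariances s[i,j] = (1/(n-1)) · Σ_k (x_{k,i} - mean_i) · (x_{k,j} - mean_j), with n-1 = 4:
  s[X_1,X_1] = ((-2.2)·(-2.2) + (-3.2)·(-3.2) + (1.8)·(1.8) + (1.8)·(1.8) + (1.8)·(1.8)) / 4 = 24.8/4 = 6.2
  s[X_1,X_2] = ((-2.2)·(-1.6) + (-3.2)·(-0.6) + (1.8)·(2.4) + (1.8)·(2.4) + (1.8)·(-2.6)) / 4 = 9.4/4 = 2.35
  s[X_1,X_3] = ((-2.2)·(3.4) + (-3.2)·(0.4) + (1.8)·(-3.6) + (1.8)·(-2.6) + (1.8)·(2.4)) / 4 = -15.6/4 = -3.9
  s[X_2,X_2] = ((-1.6)·(-1.6) + (-0.6)·(-0.6) + (2.4)·(2.4) + (2.4)·(2.4) + (-2.6)·(-2.6)) / 4 = 21.2/4 = 5.3
  s[X_2,X_3] = ((-1.6)·(3.4) + (-0.6)·(0.4) + (2.4)·(-3.6) + (2.4)·(-2.6) + (-2.6)·(2.4)) / 4 = -26.8/4 = -6.7
  s[X_3,X_3] = ((3.4)·(3.4) + (0.4)·(0.4) + (-3.6)·(-3.6) + (-2.6)·(-2.6) + (2.4)·(2.4)) / 4 = 37.2/4 = 9.3
  Sample standard deviations s_i = √(s[i,i]):
  s(X_1) = √(6.2) = 2.49
  s(X_2) = √(5.3) = 2.3022
  s(X_3) = √(9.3) = 3.0496

Step 3 — r_{ij} = s_{ij} / (s_i · s_j):
  r[X_1,X_1] = 1 (diagonal).
  r[X_1,X_2] = 2.35 / (2.49 · 2.3022) = 2.35 / 5.7324 = 0.41
  r[X_1,X_3] = -3.9 / (2.49 · 3.0496) = -3.9 / 7.5934 = -0.5136
  r[X_2,X_2] = 1 (diagonal).
  r[X_2,X_3] = -6.7 / (2.3022 · 3.0496) = -6.7 / 7.0207 = -0.9543
  r[X_3,X_3] = 1 (diagonal).

R is symmetric with unit diagonal. Assembling:

R = [[1, 0.41, -0.5136],
 [0.41, 1, -0.9543],
 [-0.5136, -0.9543, 1]]


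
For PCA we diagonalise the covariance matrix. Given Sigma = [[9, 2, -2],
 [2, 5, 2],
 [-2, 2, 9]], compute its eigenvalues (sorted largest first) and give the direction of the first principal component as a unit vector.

Step 1 — characteristic polynomial p(λ) = det(λI - Sigma) = λ³ - tr·λ² + c_1·λ - det, where tr = trace, c_1 = sum of the principal 2×2 minors, det = det(Sigma):
  tr = 9 + 5 + 9 = 23,
  c_1 = (9·5 - (2)²) + (9·9 - (-2)²) + (5·9 - (2)²) = 41 + 77 + 41 = 159,
  det = 9·(5·9 - (2)²) - (2)·((2)·9 - (2)·(-2)) + (-2)·((2)·(2) - 5·(-2)) = 9·(41) - (2)·(22) + (-2)·(14) = 297.
  So p(λ) = λ³ - 23λ² + 159λ - 297.
Step 2 — look for an integer root (rational root theorem: any rational root is an integer divisor of 297). Testing λ = 3:
  p(3) = 27 - 207 + 477 - 297 = 0  ✓
  Dividing out (λ - 3): p(λ) = (λ - 3)(λ² - 20λ + 99).
Step 3 — remaining eigenvalues from the quadratic λ² - 20λ + 99 = 0:
  Δ = 20² - 4·99 = 400 - 396 = 4,  λ = (20 ± √4)/2 = (20 ± 2)/2 = 11 or 9.
  Sorted: λ_1 = 11,  λ_2 = 9,  λ_3 = 3  (check: sum = 23 = tr ✓).

Step 4 — unit eigenvector for λ_1 = 11: v spans the null space of (Sigma - λ_1 I), whose rows are
  r_1 = (-2, 2, -2),  r_2 = (2, -6, 2),  r_3 = (-2, 2, -2).
  v is orthogonal to every row, so take v ∝ r_1 × r_2 = ((2)·(2) - (-2)·(-6), (-2)·(2) - (-2)·(2), (-2)·(-6) - (2)·(2)) = (-8, 0, 8).
  Rescale (divide by 8; multiply by -1 so the first nonzero entry is positive): u = (1, 0, -1).
  ||u|| = √((1)² + (0)² + (-1)²) = √(2) ≈ 1.4142,  v_1 = u/||u|| ≈ (0.7071, 0, -0.7071) (||v_1|| = 1).

λ_1 = 11,  λ_2 = 9,  λ_3 = 3;  v_1 ≈ (0.7071, 0, -0.7071)


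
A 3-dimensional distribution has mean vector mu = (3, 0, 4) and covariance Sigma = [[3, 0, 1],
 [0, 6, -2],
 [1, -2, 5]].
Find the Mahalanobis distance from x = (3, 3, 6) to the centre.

Step 1 — centre the observation: (x - mu) = (0, 3, 2).

Step 2 — invert Sigma (cofactor / det for 3×3, or solve directly):
  Sigma^{-1} = [[0.3611, -0.0278, -0.0833],
 [-0.0278, 0.1944, 0.0833],
 [-0.0833, 0.0833, 0.25]].

Step 3 — form the quadratic (x - mu)^T · Sigma^{-1} · (x - mu):
  Sigma^{-1} · (x - mu) = (-0.25, 0.75, 0.75).
  (x - mu)^T · [Sigma^{-1} · (x - mu)] = (0)·(-0.25) + (3)·(0.75) + (2)·(0.75) = 3.75.

Step 4 — take square root: d = √(3.75) ≈ 1.9365.

d(x, mu) = √(3.75) ≈ 1.9365


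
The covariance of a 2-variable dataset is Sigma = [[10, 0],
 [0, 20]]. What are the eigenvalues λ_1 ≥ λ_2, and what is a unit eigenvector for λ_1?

Step 1 — characteristic polynomial of 2×2 Sigma:
  det(Sigma - λI) = λ² - trace · λ + det = 0.
  trace = 10 + 20 = 30, det = 10·20 - (0)² = 200.
Step 2 — discriminant:
  Δ = trace² - 4·det = 900 - 800 = 100.
Step 3 — eigenvalues:
  λ = (trace ± √Δ)/2 = (30 ± 10)/2,
  λ_1 = 20,  λ_2 = 10.

Step 4 — unit eigenvector for λ_1: Sigma is diagonal, so its eigenvectors are the coordinate axes. λ_1 = 20 is the diagonal entry on the second coordinate axis, hence
  v_1 = (0, 1) (||v_1|| = 1).

λ_1 = 20,  λ_2 = 10;  v_1 ≈ (0, 1)


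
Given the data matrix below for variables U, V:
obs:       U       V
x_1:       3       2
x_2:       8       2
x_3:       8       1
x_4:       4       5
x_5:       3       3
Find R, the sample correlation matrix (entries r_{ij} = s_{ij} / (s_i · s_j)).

Step 1 — column means:
  mean(U) = (3 + 8 + 8 + 4 + 3) / 5 = 26/5 = 5.2
  mean(V) = (2 + 2 + 1 + 5 + 3) / 5 = 13/5 = 2.6

Step 2 — sample variances and covariances s[i,j] = (1/(n-1)) · Σ_k (x_{k,i} - mean_i) · (x_{k,j} - mean_j), with n-1 = 4:
  s[U,U] = ((-2.2)·(-2.2) + (2.8)·(2.8) + (2.8)·(2.8) + (-1.2)·(-1.2) + (-2.2)·(-2.2)) / 4 = 26.8/4 = 6.7
  s[U,V] = ((-2.2)·(-0.6) + (2.8)·(-0.6) + (2.8)·(-1.6) + (-1.2)·(2.4) + (-2.2)·(0.4)) / 4 = -8.6/4 = -2.15
  s[V,V] = ((-0.6)·(-0.6) + (-0.6)·(-0.6) + (-1.6)·(-1.6) + (2.4)·(2.4) + (0.4)·(0.4)) / 4 = 9.2/4 = 2.3
  Sample standard deviations s_i = √(s[i,i]):
  s(U) = √(6.7) = 2.5884
  s(V) = √(2.3) = 1.5166

Step 3 — r_{ij} = s_{ij} / (s_i · s_j):
  r[U,U] = 1 (diagonal).
  r[U,V] = -2.15 / (2.5884 · 1.5166) = -2.15 / 3.9256 = -0.5477
  r[V,V] = 1 (diagonal).

R is symmetric with unit diagonal. Assembling:

R = [[1, -0.5477],
 [-0.5477, 1]]


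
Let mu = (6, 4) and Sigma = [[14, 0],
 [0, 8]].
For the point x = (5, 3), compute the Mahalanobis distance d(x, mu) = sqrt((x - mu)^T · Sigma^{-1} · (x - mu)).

Step 1 — centre the observation: (x - mu) = (-1, -1).

Step 2 — invert Sigma. det(Sigma) = 14·8 - (0)² = 112.
  Sigma^{-1} = (1/det) · [[d, -b], [-b, a]] = [[0.0714, 0],
 [0, 0.125]].

Step 3 — form the quadratic (x - mu)^T · Sigma^{-1} · (x - mu):
  Sigma^{-1} · (x - mu) = (-0.0714, -0.125).
  (x - mu)^T · [Sigma^{-1} · (x - mu)] = (-1)·(-0.0714) + (-1)·(-0.125) = 0.1964.

Step 4 — take square root: d = √(0.1964) ≈ 0.4432.

d(x, mu) = √(0.1964) ≈ 0.4432


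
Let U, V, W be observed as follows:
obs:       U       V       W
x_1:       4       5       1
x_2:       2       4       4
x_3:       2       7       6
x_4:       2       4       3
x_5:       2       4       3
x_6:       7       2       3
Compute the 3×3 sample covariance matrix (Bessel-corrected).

Step 1 — column means:
  mean(U) = (4 + 2 + 2 + 2 + 2 + 7) / 6 = 19/6 = 3.1667
  mean(V) = (5 + 4 + 7 + 4 + 4 + 2) / 6 = 26/6 = 4.3333
  mean(W) = (1 + 4 + 6 + 3 + 3 + 3) / 6 = 20/6 = 3.3333

Step 2 — sample covariance S[i,j] = (1/(n-1)) · Σ_k (x_{k,i} - mean_i) · (x_{k,j} - mean_j), with n-1 = 5.
  S[U,U] = ((0.8333)·(0.8333) + (-1.1667)·(-1.1667) + (-1.1667)·(-1.1667) + (-1.1667)·(-1.1667) + (-1.1667)·(-1.1667) + (3.8333)·(3.8333)) / 5 = 20.8333/5 = 4.1667
  S[U,V] = ((0.8333)·(0.6667) + (-1.1667)·(-0.3333) + (-1.1667)·(2.6667) + (-1.1667)·(-0.3333) + (-1.1667)·(-0.3333) + (3.8333)·(-2.3333)) / 5 = -10.3333/5 = -2.0667
  S[U,W] = ((0.8333)·(-2.3333) + (-1.1667)·(0.6667) + (-1.1667)·(2.6667) + (-1.1667)·(-0.3333) + (-1.1667)·(-0.3333) + (3.8333)·(-0.3333)) / 5 = -6.3333/5 = -1.2667
  S[V,V] = ((0.6667)·(0.6667) + (-0.3333)·(-0.3333) + (2.6667)·(2.6667) + (-0.3333)·(-0.3333) + (-0.3333)·(-0.3333) + (-2.3333)·(-2.3333)) / 5 = 13.3333/5 = 2.6667
  S[V,W] = ((0.6667)·(-2.3333) + (-0.3333)·(0.6667) + (2.6667)·(2.6667) + (-0.3333)·(-0.3333) + (-0.3333)·(-0.3333) + (-2.3333)·(-0.3333)) / 5 = 6.3333/5 = 1.2667
  S[W,W] = ((-2.3333)·(-2.3333) + (0.6667)·(0.6667) + (2.6667)·(2.6667) + (-0.3333)·(-0.3333) + (-0.3333)·(-0.3333) + (-0.3333)·(-0.3333)) / 5 = 13.3333/5 = 2.6667

S is symmetric (S[j,i] = S[i,j]). Assembling:

S = [[4.1667, -2.0667, -1.2667],
 [-2.0667, 2.6667, 1.2667],
 [-1.2667, 1.2667, 2.6667]]


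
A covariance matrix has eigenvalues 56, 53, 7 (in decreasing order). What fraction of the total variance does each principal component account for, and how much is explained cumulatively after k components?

Step 1 — total variance = trace(Sigma) = Σ λ_i = 56 + 53 + 7 = 116.

Step 2 — fraction explained by component i = λ_i / Σ λ:
  PC1: 56/116 = 0.4828
  PC2: 53/116 = 0.4569
  PC3: 7/116 = 0.0603

Step 3 — cumulative fraction after k components = (λ_1 + ... + λ_k) / Σ λ:
  k = 1: 56/116 = 0.4828
  k = 2: (56 + 53)/116 = 109/116 = 0.9397
  k = 3: (56 + 53 + 7)/116 = 116/116 = 1

Summary (fraction, with percent):

explained: PC1 0.4828 (48.28%), PC2 0.4569 (45.69%), PC3 0.0603 (6.03%);  cumulative: 0.4828, 0.9397, 1


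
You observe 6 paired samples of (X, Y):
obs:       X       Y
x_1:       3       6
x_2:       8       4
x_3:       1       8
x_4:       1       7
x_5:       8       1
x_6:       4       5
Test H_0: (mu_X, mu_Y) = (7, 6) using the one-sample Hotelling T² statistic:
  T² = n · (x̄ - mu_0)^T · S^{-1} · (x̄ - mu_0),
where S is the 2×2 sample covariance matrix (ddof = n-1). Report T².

Step 1 — sample mean vector:
  mean(X) = (3 + 8 + 1 + 1 + 8 + 4) / 6 = 25/6 = 4.1667
  mean(Y) = (6 + 4 + 8 + 7 + 1 + 5) / 6 = 31/6 = 5.1667
  x̄ = (4.1667, 5.1667),  deviation x̄ - mu_0 = (4.1667, 5.1667) - (7, 6) = (-2.8333, -0.8333).

Step 2 — sample covariance matrix, S[i,j] = (1/(n-1)) · Σ_k (x_{k,i} - mean_i) · (x_{k,j} - mean_j), divisor n-1 = 5:
  S[X,X] = ((-1.1667)·(-1.1667) + (3.8333)·(3.8333) + (-3.1667)·(-3.1667) + (-3.1667)·(-3.1667) + (3.8333)·(3.8333) + (-0.1667)·(-0.1667)) / 5 = 50.8333/5 = 10.1667
  S[X,Y] = ((-1.1667)·(0.8333) + (3.8333)·(-1.1667) + (-3.1667)·(2.8333) + (-3.1667)·(1.8333) + (3.8333)·(-4.1667) + (-0.1667)·(-0.1667)) / 5 = -36.1667/5 = -7.2333
  S[Y,Y] = ((0.8333)·(0.8333) + (-1.1667)·(-1.1667) + (2.8333)·(2.8333) + (1.8333)·(1.8333) + (-4.1667)·(-4.1667) + (-0.1667)·(-0.1667)) / 5 = 30.8333/5 = 6.1667
  S = [[10.1667, -7.2333],
 [-7.2333, 6.1667]].

Step 3 — invert S. det(S) = 10.1667·6.1667 - (-7.2333)² = 10.3733.
  S^{-1} = (1/det) · [[d, -b], [-b, a]] = [[0.5945, 0.6973],
 [0.6973, 0.9801]].

Step 4 — quadratic form (x̄ - mu_0)^T · S^{-1} · (x̄ - mu_0):
  S^{-1} · (x̄ - mu_0) = (-2.2654, -2.7924),
  (x̄ - mu_0)^T · [...] = (-2.8333)·(-2.2654) + (-0.8333)·(-2.7924) = 8.7457.

Step 5 — scale by n: T² = 6 · 8.7457 = 52.4743.

T² ≈ 52.4743


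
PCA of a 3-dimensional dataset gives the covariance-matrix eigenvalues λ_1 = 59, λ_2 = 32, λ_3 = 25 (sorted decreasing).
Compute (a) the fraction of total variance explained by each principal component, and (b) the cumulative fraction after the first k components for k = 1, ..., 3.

Step 1 — total variance = trace(Sigma) = Σ λ_i = 59 + 32 + 25 = 116.

Step 2 — fraction explained by component i = λ_i / Σ λ:
  PC1: 59/116 = 0.5086
  PC2: 32/116 = 0.2759
  PC3: 25/116 = 0.2155

Step 3 — cumulative fraction after k components = (λ_1 + ... + λ_k) / Σ λ:
  k = 1: 59/116 = 0.5086
  k = 2: (59 + 32)/116 = 91/116 = 0.7845
  k = 3: (59 + 32 + 25)/116 = 116/116 = 1

Summary (fraction, with percent):

explained: PC1 0.5086 (50.86%), PC2 0.2759 (27.59%), PC3 0.2155 (21.55%);  cumulative: 0.5086, 0.7845, 1


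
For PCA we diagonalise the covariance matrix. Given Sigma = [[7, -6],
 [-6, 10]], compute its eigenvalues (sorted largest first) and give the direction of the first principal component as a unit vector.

Step 1 — characteristic polynomial of 2×2 Sigma:
  det(Sigma - λI) = λ² - trace · λ + det = 0.
  trace = 7 + 10 = 17, det = 7·10 - (-6)² = 34.
Step 2 — discriminant:
  Δ = trace² - 4·det = 289 - 136 = 153.
Step 3 — eigenvalues:
  λ = (trace ± √Δ)/2 = (17 ± 12.3693)/2,
  λ_1 = 14.6847,  λ_2 = 2.3153.

Step 4 — unit eigenvector for λ_1: solve (Sigma - λ_1 I)v = 0. First row:
  (7 - 14.6847)·v_x + (-6)·v_y = 0, i.e. (-7.6847)·v_x + (-6)·v_y = 0,
  so v ∝ (b, λ_1 - a) = (-6, 7.6847); multiply by -1 so the first entry is positive: u = (6, -7.6847).
  ||u|| = √((6)² + (-7.6847)²) = √(95.054) ≈ 9.7496,
  v_1 = u/||u|| ≈ (0.6154, -0.7882) (||v_1|| = 1).

λ_1 = 14.6847,  λ_2 = 2.3153;  v_1 ≈ (0.6154, -0.7882)


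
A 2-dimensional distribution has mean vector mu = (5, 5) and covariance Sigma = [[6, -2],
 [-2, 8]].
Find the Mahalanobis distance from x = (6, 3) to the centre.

Step 1 — centre the observation: (x - mu) = (1, -2).

Step 2 — invert Sigma. det(Sigma) = 6·8 - (-2)² = 44.
  Sigma^{-1} = (1/det) · [[d, -b], [-b, a]] = [[0.1818, 0.0455],
 [0.0455, 0.1364]].

Step 3 — form the quadratic (x - mu)^T · Sigma^{-1} · (x - mu):
  Sigma^{-1} · (x - mu) = (0.0909, -0.2273).
  (x - mu)^T · [Sigma^{-1} · (x - mu)] = (1)·(0.0909) + (-2)·(-0.2273) = 0.5455.

Step 4 — take square root: d = √(0.5455) ≈ 0.7385.

d(x, mu) = √(0.5455) ≈ 0.7385


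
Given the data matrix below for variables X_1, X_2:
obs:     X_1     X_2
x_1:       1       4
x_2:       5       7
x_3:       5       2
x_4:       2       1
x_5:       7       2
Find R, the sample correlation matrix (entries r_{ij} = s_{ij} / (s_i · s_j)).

Step 1 — column means:
  mean(X_1) = (1 + 5 + 5 + 2 + 7) / 5 = 20/5 = 4
  mean(X_2) = (4 + 7 + 2 + 1 + 2) / 5 = 16/5 = 3.2

Step 2 — sample variances and covariances s[i,j] = (1/(n-1)) · Σ_k (x_{k,i} - mean_i) · (x_{k,j} - mean_j), with n-1 = 4:
  s[X_1,X_1] = ((-3)·(-3) + (1)·(1) + (1)·(1) + (-2)·(-2) + (3)·(3)) / 4 = 24/4 = 6
  s[X_1,X_2] = ((-3)·(0.8) + (1)·(3.8) + (1)·(-1.2) + (-2)·(-2.2) + (3)·(-1.2)) / 4 = 1/4 = 0.25
  s[X_2,X_2] = ((0.8)·(0.8) + (3.8)·(3.8) + (-1.2)·(-1.2) + (-2.2)·(-2.2) + (-1.2)·(-1.2)) / 4 = 22.8/4 = 5.7
  Sample standard deviations s_i = √(s[i,i]):
  s(X_1) = √(6) = 2.4495
  s(X_2) = √(5.7) = 2.3875

Step 3 — r_{ij} = s_{ij} / (s_i · s_j):
  r[X_1,X_1] = 1 (diagonal).
  r[X_1,X_2] = 0.25 / (2.4495 · 2.3875) = 0.25 / 5.8481 = 0.0427
  r[X_2,X_2] = 1 (diagonal).

R is symmetric with unit diagonal. Assembling:

R = [[1, 0.0427],
 [0.0427, 1]]


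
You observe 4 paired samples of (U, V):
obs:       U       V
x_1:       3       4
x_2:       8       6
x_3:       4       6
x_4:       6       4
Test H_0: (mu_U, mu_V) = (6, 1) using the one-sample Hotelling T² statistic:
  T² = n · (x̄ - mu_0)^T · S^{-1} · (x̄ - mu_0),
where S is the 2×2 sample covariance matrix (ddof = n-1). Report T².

Step 1 — sample mean vector:
  mean(U) = (3 + 8 + 4 + 6) / 4 = 21/4 = 5.25
  mean(V) = (4 + 6 + 6 + 4) / 4 = 20/4 = 5
  x̄ = (5.25, 5),  deviation x̄ - mu_0 = (5.25, 5) - (6, 1) = (-0.75, 4).

Step 2 — sample covariance matrix, S[i,j] = (1/(n-1)) · Σ_k (x_{k,i} - mean_i) · (x_{k,j} - mean_j), divisor n-1 = 3:
  S[U,U] = ((-2.25)·(-2.25) + (2.75)·(2.75) + (-1.25)·(-1.25) + (0.75)·(0.75)) / 3 = 14.75/3 = 4.9167
  S[U,V] = ((-2.25)·(-1) + (2.75)·(1) + (-1.25)·(1) + (0.75)·(-1)) / 3 = 3/3 = 1
  S[V,V] = ((-1)·(-1) + (1)·(1) + (1)·(1) + (-1)·(-1)) / 3 = 4/3 = 1.3333
  S = [[4.9167, 1],
 [1, 1.3333]].

Step 3 — invert S. det(S) = 4.9167·1.3333 - (1)² = 5.5556.
  S^{-1} = (1/det) · [[d, -b], [-b, a]] = [[0.24, -0.18],
 [-0.18, 0.885]].

Step 4 — quadratic form (x̄ - mu_0)^T · S^{-1} · (x̄ - mu_0):
  S^{-1} · (x̄ - mu_0) = (-0.9, 3.675),
  (x̄ - mu_0)^T · [...] = (-0.75)·(-0.9) + (4)·(3.675) = 15.375.

Step 5 — scale by n: T² = 4 · 15.375 = 61.5.

T² ≈ 61.5


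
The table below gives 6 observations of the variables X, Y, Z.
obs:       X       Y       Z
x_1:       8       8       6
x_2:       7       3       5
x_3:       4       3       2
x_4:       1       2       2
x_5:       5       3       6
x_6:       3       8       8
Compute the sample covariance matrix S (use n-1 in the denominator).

Step 1 — column means:
  mean(X) = (8 + 7 + 4 + 1 + 5 + 3) / 6 = 28/6 = 4.6667
  mean(Y) = (8 + 3 + 3 + 2 + 3 + 8) / 6 = 27/6 = 4.5
  mean(Z) = (6 + 5 + 2 + 2 + 6 + 8) / 6 = 29/6 = 4.8333

Step 2 — sample covariance S[i,j] = (1/(n-1)) · Σ_k (x_{k,i} - mean_i) · (x_{k,j} - mean_j), with n-1 = 5.
  S[X,X] = ((3.3333)·(3.3333) + (2.3333)·(2.3333) + (-0.6667)·(-0.6667) + (-3.6667)·(-3.6667) + (0.3333)·(0.3333) + (-1.6667)·(-1.6667)) / 5 = 33.3333/5 = 6.6667
  S[X,Y] = ((3.3333)·(3.5) + (2.3333)·(-1.5) + (-0.6667)·(-1.5) + (-3.6667)·(-2.5) + (0.3333)·(-1.5) + (-1.6667)·(3.5)) / 5 = 12/5 = 2.4
  S[X,Z] = ((3.3333)·(1.1667) + (2.3333)·(0.1667) + (-0.6667)·(-2.8333) + (-3.6667)·(-2.8333) + (0.3333)·(1.1667) + (-1.6667)·(3.1667)) / 5 = 11.6667/5 = 2.3333
  S[Y,Y] = ((3.5)·(3.5) + (-1.5)·(-1.5) + (-1.5)·(-1.5) + (-2.5)·(-2.5) + (-1.5)·(-1.5) + (3.5)·(3.5)) / 5 = 37.5/5 = 7.5
  S[Y,Z] = ((3.5)·(1.1667) + (-1.5)·(0.1667) + (-1.5)·(-2.8333) + (-2.5)·(-2.8333) + (-1.5)·(1.1667) + (3.5)·(3.1667)) / 5 = 24.5/5 = 4.9
  S[Z,Z] = ((1.1667)·(1.1667) + (0.1667)·(0.1667) + (-2.8333)·(-2.8333) + (-2.8333)·(-2.8333) + (1.1667)·(1.1667) + (3.1667)·(3.1667)) / 5 = 28.8333/5 = 5.7667

S is symmetric (S[j,i] = S[i,j]). Assembling:

S = [[6.6667, 2.4, 2.3333],
 [2.4, 7.5, 4.9],
 [2.3333, 4.9, 5.7667]]


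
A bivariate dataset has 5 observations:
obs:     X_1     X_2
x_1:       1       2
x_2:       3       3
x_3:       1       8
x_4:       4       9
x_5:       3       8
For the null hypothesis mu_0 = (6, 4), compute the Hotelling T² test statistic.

Step 1 — sample mean vector:
  mean(X_1) = (1 + 3 + 1 + 4 + 3) / 5 = 12/5 = 2.4
  mean(X_2) = (2 + 3 + 8 + 9 + 8) / 5 = 30/5 = 6
  x̄ = (2.4, 6),  deviation x̄ - mu_0 = (2.4, 6) - (6, 4) = (-3.6, 2).

Step 2 — sample covariance matrix, S[i,j] = (1/(n-1)) · Σ_k (x_{k,i} - mean_i) · (x_{k,j} - mean_j), divisor n-1 = 4:
  S[X_1,X_1] = ((-1.4)·(-1.4) + (0.6)·(0.6) + (-1.4)·(-1.4) + (1.6)·(1.6) + (0.6)·(0.6)) / 4 = 7.2/4 = 1.8
  S[X_1,X_2] = ((-1.4)·(-4) + (0.6)·(-3) + (-1.4)·(2) + (1.6)·(3) + (0.6)·(2)) / 4 = 7/4 = 1.75
  S[X_2,X_2] = ((-4)·(-4) + (-3)·(-3) + (2)·(2) + (3)·(3) + (2)·(2)) / 4 = 42/4 = 10.5
  S = [[1.8, 1.75],
 [1.75, 10.5]].

Step 3 — invert S. det(S) = 1.8·10.5 - (1.75)² = 15.8375.
  S^{-1} = (1/det) · [[d, -b], [-b, a]] = [[0.663, -0.1105],
 [-0.1105, 0.1137]].

Step 4 — quadratic form (x̄ - mu_0)^T · S^{-1} · (x̄ - mu_0):
  S^{-1} · (x̄ - mu_0) = (-2.6077, 0.6251),
  (x̄ - mu_0)^T · [...] = (-3.6)·(-2.6077) + (2)·(0.6251) = 10.638.

Step 5 — scale by n: T² = 5 · 10.638 = 53.1902.

T² ≈ 53.1902


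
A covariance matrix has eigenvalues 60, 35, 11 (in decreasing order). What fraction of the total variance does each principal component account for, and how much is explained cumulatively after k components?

Step 1 — total variance = trace(Sigma) = Σ λ_i = 60 + 35 + 11 = 106.

Step 2 — fraction explained by component i = λ_i / Σ λ:
  PC1: 60/106 = 0.566
  PC2: 35/106 = 0.3302
  PC3: 11/106 = 0.1038

Step 3 — cumulative fraction after k components = (λ_1 + ... + λ_k) / Σ λ:
  k = 1: 60/106 = 0.566
  k = 2: (60 + 35)/106 = 95/106 = 0.8962
  k = 3: (60 + 35 + 11)/106 = 106/106 = 1

Summary (fraction, with percent):

explained: PC1 0.566 (56.6%), PC2 0.3302 (33.02%), PC3 0.1038 (10.38%);  cumulative: 0.566, 0.8962, 1
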